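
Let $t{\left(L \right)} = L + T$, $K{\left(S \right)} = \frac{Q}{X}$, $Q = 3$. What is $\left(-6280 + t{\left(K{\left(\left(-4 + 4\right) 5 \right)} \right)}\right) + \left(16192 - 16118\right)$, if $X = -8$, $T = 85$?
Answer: $- \frac{48971}{8} \approx -6121.4$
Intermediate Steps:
$K{\left(S \right)} = - \frac{3}{8}$ ($K{\left(S \right)} = \frac{3}{-8} = 3 \left(- \frac{1}{8}\right) = - \frac{3}{8}$)
$t{\left(L \right)} = 85 + L$ ($t{\left(L \right)} = L + 85 = 85 + L$)
$\left(-6280 + t{\left(K{\left(\left(-4 + 4\right) 5 \right)} \right)}\right) + \left(16192 - 16118\right) = \left(-6280 + \left(85 - \frac{3}{8}\right)\right) + \left(16192 - 16118\right) = \left(-6280 + \frac{677}{8}\right) + \left(16192 - 16118\right) = - \frac{49563}{8} + 74 = - \frac{48971}{8}$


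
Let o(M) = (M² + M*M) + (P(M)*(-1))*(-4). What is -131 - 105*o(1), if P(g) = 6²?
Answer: -15461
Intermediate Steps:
P(g) = 36
o(M) = 144 + 2*M² (o(M) = (M² + M*M) + (36*(-1))*(-4) = (M² + M²) - 36*(-4) = 2*M² + 144 = 144 + 2*M²)
-131 - 105*o(1) = -131 - 105*(144 + 2*1²) = -131 - 105*(144 + 2*1) = -131 - 105*(144 + 2) = -131 - 105*146 = -131 - 15330 = -15461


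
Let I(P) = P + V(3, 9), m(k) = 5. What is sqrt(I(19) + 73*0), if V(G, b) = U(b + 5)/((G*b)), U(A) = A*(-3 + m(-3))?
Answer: sqrt(1623)/9 ≈ 4.4763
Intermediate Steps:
U(A) = 2*A (U(A) = A*(-3 + 5) = A*2 = 2*A)
V(G, b) = (10 + 2*b)/(G*b) (V(G, b) = (2*(b + 5))/((G*b)) = (2*(5 + b))*(1/(G*b)) = (10 + 2*b)*(1/(G*b)) = (10 + 2*b)/(G*b))
I(P) = 28/27 + P (I(P) = P + 2*(5 + 9)/(3*9) = P + 2*(1/3)*(1/9)*14 = P + 28/27 = 28/27 + P)
sqrt(I(19) + 73*0) = sqrt((28/27 + 19) + 73*0) = sqrt(541/27 + 0) = sqrt(541/27) = sqrt(1623)/9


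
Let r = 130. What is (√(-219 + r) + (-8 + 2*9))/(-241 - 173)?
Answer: -5/207 - I*√89/414 ≈ -0.024155 - 0.022787*I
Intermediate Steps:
(√(-219 + r) + (-8 + 2*9))/(-241 - 173) = (√(-219 + 130) + (-8 + 2*9))/(-241 - 173) = (√(-89) + (-8 + 18))/(-414) = (I*√89 + 10)*(-1/414) = (10 + I*√89)*(-1/414) = -5/207 - I*√89/414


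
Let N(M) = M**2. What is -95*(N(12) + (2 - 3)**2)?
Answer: -13775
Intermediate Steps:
-95*(N(12) + (2 - 3)**2) = -95*(12**2 + (2 - 3)**2) = -95*(144 + (-1)**2) = -95*(144 + 1) = -95*145 = -13775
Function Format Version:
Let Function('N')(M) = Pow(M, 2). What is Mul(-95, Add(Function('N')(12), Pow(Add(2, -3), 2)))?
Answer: -13775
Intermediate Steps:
Mul(-95, Add(Function('N')(12), Pow(Add(2, -3), 2))) = Mul(-95, Add(Pow(12, 2), Pow(Add(2, -3), 2))) = Mul(-95, Add(144, Pow(-1, 2))) = Mul(-95, Add(144, 1)) = Mul(-95, 145) = -13775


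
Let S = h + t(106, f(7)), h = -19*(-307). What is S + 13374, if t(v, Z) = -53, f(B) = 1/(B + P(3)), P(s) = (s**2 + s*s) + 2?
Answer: 19154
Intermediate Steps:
P(s) = 2 + 2*s**2 (P(s) = (s**2 + s**2) + 2 = 2*s**2 + 2 = 2 + 2*s**2)
f(B) = 1/(20 + B) (f(B) = 1/(B + (2 + 2*3**2)) = 1/(B + (2 + 2*9)) = 1/(B + (2 + 18)) = 1/(B + 20) = 1/(20 + B))
h = 5833
S = 5780 (S = 5833 - 53 = 5780)
S + 13374 = 5780 + 13374 = 19154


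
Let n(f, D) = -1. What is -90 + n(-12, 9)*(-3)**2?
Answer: -99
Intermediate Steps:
-90 + n(-12, 9)*(-3)**2 = -90 - 1*(-3)**2 = -90 - 1*9 = -90 - 9 = -99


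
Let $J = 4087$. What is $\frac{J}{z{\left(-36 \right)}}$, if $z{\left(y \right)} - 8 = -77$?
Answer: $- \frac{4087}{69} \approx -59.232$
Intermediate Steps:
$z{\left(y \right)} = -69$ ($z{\left(y \right)} = 8 - 77 = -69$)
$\frac{J}{z{\left(-36 \right)}} = \frac{4087}{-69} = 4087 \left(- \frac{1}{69}\right) = - \frac{4087}{69}$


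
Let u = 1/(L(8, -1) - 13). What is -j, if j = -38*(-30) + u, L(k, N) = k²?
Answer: -58141/51 ≈ -1140.0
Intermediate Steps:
u = 1/51 (u = 1/(8² - 13) = 1/(64 - 13) = 1/51 ≈ 0.019608)
j = 58141/51 (j = -38*(-30) + 1/51 = 1140 + 1/51 = 58141/51 ≈ 1140.0)
-j = -1*58141/51 = -58141/51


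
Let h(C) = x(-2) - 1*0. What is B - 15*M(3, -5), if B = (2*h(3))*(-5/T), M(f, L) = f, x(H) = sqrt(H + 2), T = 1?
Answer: -45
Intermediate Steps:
x(H) = sqrt(2 + H)
h(C) = 0 (h(C) = sqrt(2 - 2) - 1*0 = sqrt(0) + 0 = 0 + 0 = 0)
B = 0 (B = (2*0)*(-5/1) = 0*(-5*1) = 0*(-5) = 0)
B - 15*M(3, -5) = 0 - 15*3 = 0 - 45 = -45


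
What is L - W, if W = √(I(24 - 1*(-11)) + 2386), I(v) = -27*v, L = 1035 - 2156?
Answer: -1121 - √1441 ≈ -1159.0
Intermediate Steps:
L = -1121
W = √1441 (W = √(-27*(24 - 1*(-11)) + 2386) = √(-27*(24 + 11) + 2386) = √(-27*35 + 2386) = √(-945 + 2386) = √1441 ≈ 37.961)
L - W = -1121 - √1441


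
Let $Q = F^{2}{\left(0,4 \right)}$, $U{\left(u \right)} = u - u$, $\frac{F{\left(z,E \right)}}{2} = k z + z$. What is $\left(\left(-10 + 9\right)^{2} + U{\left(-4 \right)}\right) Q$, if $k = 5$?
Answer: $0$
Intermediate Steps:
$F{\left(z,E \right)} = 12 z$ ($F{\left(z,E \right)} = 2 \left(5 z + z\right) = 2 \cdot 6 z = 12 z$)
$U{\left(u \right)} = 0$
$Q = 0$ ($Q = \left(12 \cdot 0\right)^{2} = 0^{2} = 0$)
$\left(\left(-10 + 9\right)^{2} + U{\left(-4 \right)}\right) Q = \left(\left(-10 + 9\right)^{2} + 0\right) 0 = \left(\left(-1\right)^{2} + 0\right) 0 = \left(1 + 0\right) 0 = 1 \cdot 0 = 0$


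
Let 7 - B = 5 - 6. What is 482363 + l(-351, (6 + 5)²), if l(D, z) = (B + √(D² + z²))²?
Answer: 620269 + 656*√82 ≈ 6.2621e+5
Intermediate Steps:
B = 8 (B = 7 - (5 - 6) = 7 - 1*(-1) = 7 + 1 = 8)
l(D, z) = (8 + √(D² + z²))²
482363 + l(-351, (6 + 5)²) = 482363 + (8 + √((-351)² + ((6 + 5)²)²))² = 482363 + (8 + √(123201 + (11²)²))² = 482363 + (8 + √(123201 + 121²))² = 482363 + (8 + √(123201 + 14641))² = 482363 + (8 + √137842)² = 482363 + (8 + 41*√82)²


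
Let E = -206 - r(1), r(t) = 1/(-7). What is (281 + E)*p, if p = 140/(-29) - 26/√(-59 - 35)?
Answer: -10520/29 + 6838*I*√94/329 ≈ -362.76 + 201.51*I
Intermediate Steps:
r(t) = -⅐
p = -140/29 + 13*I*√94/47 (p = 140*(-1/29) - 26*(-I*√94/94) = -140/29 - 26*(-I*√94/94) = -140/29 - (-13)*I*√94/47 = -140/29 + 13*I*√94/47 ≈ -4.8276 + 2.6817*I)
E = -1441/7 (E = -206 - 1*(-⅐) = -206 + ⅐ = -1441/7 ≈ -205.86)
(281 + E)*p = (281 - 1441/7)*(-140/29 + 13*I*√94/47) = 526*(-140/29 + 13*I*√94/47)/7 = -10520/29 + 6838*I*√94/329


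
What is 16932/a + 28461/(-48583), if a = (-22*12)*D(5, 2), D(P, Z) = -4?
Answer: 66046045/4275304 ≈ 15.448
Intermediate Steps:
a = 1056 (a = -22*12*(-4) = -264*(-4) = 1056)
16932/a + 28461/(-48583) = 16932/1056 + 28461/(-48583) = 16932*(1/1056) + 28461*(-1/48583) = 1411/88 - 28461/48583 = 66046045/4275304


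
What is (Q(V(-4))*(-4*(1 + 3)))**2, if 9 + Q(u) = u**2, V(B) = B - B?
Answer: 20736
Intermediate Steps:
V(B) = 0
Q(u) = -9 + u**2
(Q(V(-4))*(-4*(1 + 3)))**2 = ((-9 + 0**2)*(-4*(1 + 3)))**2 = ((-9 + 0)*(-4*4))**2 = (-9*(-16))**2 = 144**2 = 20736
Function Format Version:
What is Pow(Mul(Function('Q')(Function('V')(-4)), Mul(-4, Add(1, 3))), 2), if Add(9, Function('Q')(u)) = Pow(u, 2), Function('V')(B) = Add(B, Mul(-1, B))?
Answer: 20736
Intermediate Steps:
Function('V')(B) = 0
Function('Q')(u) = Add(-9, Pow(u, 2))
Pow(Mul(Function('Q')(Function('V')(-4)), Mul(-4, Add(1, 3))), 2) = Pow(Mul(Add(-9, Pow(0, 2)), Mul(-4, Add(1, 3))), 2) = Pow(Mul(Add(-9, 0), Mul(-4, 4)), 2) = Pow(Mul(-9, -16), 2) = Pow(144, 2) = 20736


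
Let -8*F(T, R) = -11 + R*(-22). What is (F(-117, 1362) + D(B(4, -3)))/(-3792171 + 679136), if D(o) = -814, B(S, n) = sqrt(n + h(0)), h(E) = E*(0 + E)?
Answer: -23463/24904280 ≈ -0.00094213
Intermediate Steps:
h(E) = E**2 (h(E) = E*E = E**2)
B(S, n) = sqrt(n) (B(S, n) = sqrt(n + 0**2) = sqrt(n + 0) = sqrt(n))
F(T, R) = 11/8 + 11*R/4 (F(T, R) = -(-11 + R*(-22))/8 = -(-11 - 22*R)/8 = 11/8 + 11*R/4)
(F(-117, 1362) + D(B(4, -3)))/(-3792171 + 679136) = ((11/8 + (11/4)*1362) - 814)/(-3792171 + 679136) = ((11/8 + 7491/2) - 814)/(-3113035) = (29975/8 - 814)*(-1/3113035) = (23463/8)*(-1/3113035) = -23463/24904280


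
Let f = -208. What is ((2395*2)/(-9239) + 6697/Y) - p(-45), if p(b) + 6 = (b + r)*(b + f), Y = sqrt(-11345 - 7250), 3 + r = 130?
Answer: 191722938/9239 - 6697*I*sqrt(18595)/18595 ≈ 20751.0 - 49.111*I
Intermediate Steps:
r = 127 (r = -3 + 130 = 127)
Y = I*sqrt(18595) (Y = sqrt(-18595) = I*sqrt(18595) ≈ 136.36*I)
p(b) = -6 + (-208 + b)*(127 + b) (p(b) = -6 + (b + 127)*(b - 208) = -6 + (127 + b)*(-208 + b) = -6 + (-208 + b)*(127 + b))
((2395*2)/(-9239) + 6697/Y) - p(-45) = ((2395*2)/(-9239) + 6697/((I*sqrt(18595)))) - (-26422 + (-45)**2 - 81*(-45)) = (4790*(-1/9239) + 6697*(-I*sqrt(18595)/18595)) - (-26422 + 2025 + 3645) = (-4790/9239 - 6697*I*sqrt(18595)/18595) - 1*(-20752) = (-4790/9239 - 6697*I*sqrt(18595)/18595) + 20752 = 191722938/9239 - 6697*I*sqrt(18595)/18595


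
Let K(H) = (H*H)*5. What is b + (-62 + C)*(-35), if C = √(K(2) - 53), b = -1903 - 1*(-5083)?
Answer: 5350 - 35*I*√33 ≈ 5350.0 - 201.06*I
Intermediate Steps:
K(H) = 5*H² (K(H) = H²*5 = 5*H²)
b = 3180 (b = -1903 + 5083 = 3180)
C = I*√33 (C = √(5*2² - 53) = √(5*4 - 53) = √(20 - 53) = √(-33) = I*√33 ≈ 5.7446*I)
b + (-62 + C)*(-35) = 3180 + (-62 + I*√33)*(-35) = 3180 + (2170 - 35*I*√33) = 5350 - 35*I*√33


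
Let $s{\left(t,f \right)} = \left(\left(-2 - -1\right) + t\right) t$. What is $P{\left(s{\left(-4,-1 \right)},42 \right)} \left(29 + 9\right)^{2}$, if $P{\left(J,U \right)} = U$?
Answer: $60648$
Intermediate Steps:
$s{\left(t,f \right)} = t \left(-1 + t\right)$ ($s{\left(t,f \right)} = \left(\left(-2 + 1\right) + t\right) t = \left(-1 + t\right) t = t \left(-1 + t\right)$)
$P{\left(s{\left(-4,-1 \right)},42 \right)} \left(29 + 9\right)^{2} = 42 \left(29 + 9\right)^{2} = 42 \cdot 38^{2} = 42 \cdot 1444 = 60648$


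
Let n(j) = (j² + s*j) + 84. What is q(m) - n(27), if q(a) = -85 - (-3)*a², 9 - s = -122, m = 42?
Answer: 857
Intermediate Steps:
s = 131 (s = 9 - 1*(-122) = 9 + 122 = 131)
n(j) = 84 + j² + 131*j (n(j) = (j² + 131*j) + 84 = 84 + j² + 131*j)
q(a) = -85 + 3*a²
q(m) - n(27) = (-85 + 3*42²) - (84 + 27² + 131*27) = (-85 + 3*1764) - (84 + 729 + 3537) = (-85 + 5292) - 1*4350 = 5207 - 4350 = 857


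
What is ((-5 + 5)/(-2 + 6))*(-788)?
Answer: 0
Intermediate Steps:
((-5 + 5)/(-2 + 6))*(-788) = (0/4)*(-788) = (0*(1/4))*(-788) = 0*(-788) = 0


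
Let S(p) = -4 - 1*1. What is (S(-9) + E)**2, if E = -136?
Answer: 19881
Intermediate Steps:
S(p) = -5 (S(p) = -4 - 1 = -5)
(S(-9) + E)**2 = (-5 - 136)**2 = (-141)**2 = 19881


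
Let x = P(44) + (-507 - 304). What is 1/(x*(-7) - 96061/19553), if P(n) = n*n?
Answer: -19553/154075936 ≈ -0.00012691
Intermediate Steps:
P(n) = n²
x = 1125 (x = 44² + (-507 - 304) = 1936 - 811 = 1125)
1/(x*(-7) - 96061/19553) = 1/(1125*(-7) - 96061/19553) = 1/(-7875 - 96061*1/19553) = 1/(-7875 - 96061/19553) = 1/(-154075936/19553) = -19553/154075936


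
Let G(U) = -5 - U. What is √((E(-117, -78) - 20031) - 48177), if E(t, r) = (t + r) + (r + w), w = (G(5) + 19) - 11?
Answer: I*√68483 ≈ 261.69*I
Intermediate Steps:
w = -2 (w = ((-5 - 1*5) + 19) - 11 = ((-5 - 5) + 19) - 11 = (-10 + 19) - 11 = 9 - 11 = -2)
E(t, r) = -2 + t + 2*r (E(t, r) = (t + r) + (r - 2) = (r + t) + (-2 + r) = -2 + t + 2*r)
√((E(-117, -78) - 20031) - 48177) = √(((-2 - 117 + 2*(-78)) - 20031) - 48177) = √(((-2 - 117 - 156) - 20031) - 48177) = √((-275 - 20031) - 48177) = √(-20306 - 48177) = √(-68483) = I*√68483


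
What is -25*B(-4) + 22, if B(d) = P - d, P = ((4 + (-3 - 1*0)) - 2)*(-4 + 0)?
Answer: -178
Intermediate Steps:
P = 4 (P = ((4 + (-3 + 0)) - 2)*(-4) = ((4 - 3) - 2)*(-4) = (1 - 2)*(-4) = -1*(-4) = 4)
B(d) = 4 - d
-25*B(-4) + 22 = -25*(4 - 1*(-4)) + 22 = -25*(4 + 4) + 22 = -25*8 + 22 = -200 + 22 = -178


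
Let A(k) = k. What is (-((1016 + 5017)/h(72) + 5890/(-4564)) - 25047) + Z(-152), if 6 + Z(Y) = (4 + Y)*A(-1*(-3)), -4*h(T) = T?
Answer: -86124538/3423 ≈ -25161.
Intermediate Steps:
h(T) = -T/4
Z(Y) = 6 + 3*Y (Z(Y) = -6 + (4 + Y)*(-1*(-3)) = -6 + (4 + Y)*3 = -6 + (12 + 3*Y) = 6 + 3*Y)
(-((1016 + 5017)/h(72) + 5890/(-4564)) - 25047) + Z(-152) = (-((1016 + 5017)/((-1/4*72)) + 5890/(-4564)) - 25047) + (6 + 3*(-152)) = (-(6033/(-18) + 5890*(-1/4564)) - 25047) + (6 - 456) = (-(6033*(-1/18) - 2945/2282) - 25047) - 450 = (-(-2011/6 - 2945/2282) - 25047) - 450 = (-1*(-1151693/3423) - 25047) - 450 = (1151693/3423 - 25047) - 450 = -84584188/3423 - 450 = -86124538/3423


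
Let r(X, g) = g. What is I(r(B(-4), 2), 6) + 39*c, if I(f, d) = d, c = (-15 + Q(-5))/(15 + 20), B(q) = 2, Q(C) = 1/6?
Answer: -737/70 ≈ -10.529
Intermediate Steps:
Q(C) = ⅙
c = -89/210 (c = (-15 + ⅙)/(15 + 20) = -89/6/35 = -89/6*1/35 = -89/210 ≈ -0.42381)
I(r(B(-4), 2), 6) + 39*c = 6 + 39*(-89/210) = 6 - 1157/70 = -737/70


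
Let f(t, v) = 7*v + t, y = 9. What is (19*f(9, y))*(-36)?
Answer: -49248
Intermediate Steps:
f(t, v) = t + 7*v
(19*f(9, y))*(-36) = (19*(9 + 7*9))*(-36) = (19*(9 + 63))*(-36) = (19*72)*(-36) = 1368*(-36) = -49248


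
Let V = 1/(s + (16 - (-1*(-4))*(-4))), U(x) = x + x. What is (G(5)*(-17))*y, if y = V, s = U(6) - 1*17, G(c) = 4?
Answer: -68/27 ≈ -2.5185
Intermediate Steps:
U(x) = 2*x
s = -5 (s = 2*6 - 1*17 = 12 - 17 = -5)
V = 1/27 (V = 1/(-5 + (16 - (-1*(-4))*(-4))) = 1/(-5 + (16 - 4*(-4))) = 1/(-5 + (16 - 1*(-16))) = 1/(-5 + (16 + 16)) = 1/(-5 + 32) = 1/27 ≈ 0.037037)
y = 1/27 ≈ 0.037037
(G(5)*(-17))*y = (4*(-17))*(1/27) = -68*1/27 = -68/27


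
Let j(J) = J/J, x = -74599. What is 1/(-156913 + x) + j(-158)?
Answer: 231511/231512 ≈ 1.0000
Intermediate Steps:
j(J) = 1
1/(-156913 + x) + j(-158) = 1/(-156913 - 74599) + 1 = 1/(-231512) + 1 = -1/231512 + 1 = 231511/231512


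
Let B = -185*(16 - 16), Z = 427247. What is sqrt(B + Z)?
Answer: sqrt(427247) ≈ 653.64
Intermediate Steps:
B = 0 (B = -185*0 = 0)
sqrt(B + Z) = sqrt(0 + 427247) = sqrt(427247)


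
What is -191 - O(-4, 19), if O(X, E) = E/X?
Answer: -745/4 ≈ -186.25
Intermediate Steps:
-191 - O(-4, 19) = -191 - 19/(-4) = -191 - 19*(-1)/4 = -191 - 1*(-19/4) = -191 + 19/4 = -745/4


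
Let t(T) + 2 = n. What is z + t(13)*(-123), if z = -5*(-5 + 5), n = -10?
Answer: 1476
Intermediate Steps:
t(T) = -12 (t(T) = -2 - 10 = -12)
z = 0 (z = -5*0 = 0)
z + t(13)*(-123) = 0 - 12*(-123) = 0 + 1476 = 1476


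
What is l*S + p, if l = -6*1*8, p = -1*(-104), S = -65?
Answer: 3224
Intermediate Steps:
p = 104
l = -48 (l = -6*8 = -48)
l*S + p = -48*(-65) + 104 = 3120 + 104 = 3224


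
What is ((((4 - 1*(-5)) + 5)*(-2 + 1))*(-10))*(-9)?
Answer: -1260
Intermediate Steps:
((((4 - 1*(-5)) + 5)*(-2 + 1))*(-10))*(-9) = ((((4 + 5) + 5)*(-1))*(-10))*(-9) = (((9 + 5)*(-1))*(-10))*(-9) = ((14*(-1))*(-10))*(-9) = -14*(-10)*(-9) = 140*(-9) = -1260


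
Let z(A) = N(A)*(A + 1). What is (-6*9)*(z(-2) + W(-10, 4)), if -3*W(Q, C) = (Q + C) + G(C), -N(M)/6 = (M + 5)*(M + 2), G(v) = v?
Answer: -36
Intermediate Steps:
N(M) = -6*(2 + M)*(5 + M) (N(M) = -6*(M + 5)*(M + 2) = -6*(5 + M)*(2 + M) = -6*(2 + M)*(5 + M))
W(Q, C) = -2*C/3 - Q/3 (W(Q, C) = -((Q + C) + C)/3 = -((C + Q) + C)/3 = -(Q + 2*C)/3 = -2*C/3 - Q/3)
z(A) = (1 + A)*(-60 - 42*A - 6*A²) (z(A) = (-60 - 42*A - 6*A²)*(A + 1) = (-60 - 42*A - 6*A²)*(1 + A) = (1 + A)*(-60 - 42*A - 6*A²))
(-6*9)*(z(-2) + W(-10, 4)) = (-6*9)*(-6*(1 - 2)*(10 + (-2)² + 7*(-2)) + (-⅔*4 - ⅓*(-10))) = -54*(-6*(-1)*(10 + 4 - 14) + (-8/3 + 10/3)) = -54*(-6*(-1)*0 + ⅔) = -54*(0 + ⅔) = -54*⅔ = -36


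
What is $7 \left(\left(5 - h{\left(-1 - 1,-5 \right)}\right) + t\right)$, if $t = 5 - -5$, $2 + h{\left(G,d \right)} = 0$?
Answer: $119$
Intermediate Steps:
$h{\left(G,d \right)} = -2$ ($h{\left(G,d \right)} = -2 + 0 = -2$)
$t = 10$ ($t = 5 + 5 = 10$)
$7 \left(\left(5 - h{\left(-1 - 1,-5 \right)}\right) + t\right) = 7 \left(\left(5 - -2\right) + 10\right) = 7 \left(\left(5 + 2\right) + 10\right) = 7 \left(7 + 10\right) = 7 \cdot 17 = 119$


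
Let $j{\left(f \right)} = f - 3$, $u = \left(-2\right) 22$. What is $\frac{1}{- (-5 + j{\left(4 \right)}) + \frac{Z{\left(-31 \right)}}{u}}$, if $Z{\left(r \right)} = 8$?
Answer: $\frac{11}{42} \approx 0.2619$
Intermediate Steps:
$u = -44$
$j{\left(f \right)} = -3 + f$
$\frac{1}{- (-5 + j{\left(4 \right)}) + \frac{Z{\left(-31 \right)}}{u}} = \frac{1}{- (-5 + \left(-3 + 4\right)) + \frac{8}{-44}} = \frac{1}{- (-5 + 1) + 8 \left(- \frac{1}{44}\right)} = \frac{1}{\left(-1\right) \left(-4\right) - \frac{2}{11}} = \frac{1}{4 - \frac{2}{11}} = \frac{1}{\frac{42}{11}} = \frac{11}{42}$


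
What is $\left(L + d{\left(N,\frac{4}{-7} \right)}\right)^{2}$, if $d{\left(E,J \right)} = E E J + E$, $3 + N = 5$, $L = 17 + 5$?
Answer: $\frac{23104}{49} \approx 471.51$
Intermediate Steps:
$L = 22$
$N = 2$ ($N = -3 + 5 = 2$)
$d{\left(E,J \right)} = E + J E^{2}$ ($d{\left(E,J \right)} = E^{2} J + E = J E^{2} + E = E + J E^{2}$)
$\left(L + d{\left(N,\frac{4}{-7} \right)}\right)^{2} = \left(22 + 2 \left(1 + 2 \frac{4}{-7}\right)\right)^{2} = \left(22 + 2 \left(1 + 2 \cdot 4 \left(- \frac{1}{7}\right)\right)\right)^{2} = \left(22 + 2 \left(1 + 2 \left(- \frac{4}{7}\right)\right)\right)^{2} = \left(22 + 2 \left(1 - \frac{8}{7}\right)\right)^{2} = \left(22 + 2 \left(- \frac{1}{7}\right)\right)^{2} = \left(22 - \frac{2}{7}\right)^{2} = \left(\frac{152}{7}\right)^{2} = \frac{23104}{49}$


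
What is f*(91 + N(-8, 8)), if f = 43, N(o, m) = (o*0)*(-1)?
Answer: 3913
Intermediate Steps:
N(o, m) = 0 (N(o, m) = 0*(-1) = 0)
f*(91 + N(-8, 8)) = 43*(91 + 0) = 43*91 = 3913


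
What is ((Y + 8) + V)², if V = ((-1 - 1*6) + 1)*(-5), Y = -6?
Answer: 1024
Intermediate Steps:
V = 30 (V = ((-1 - 6) + 1)*(-5) = (-7 + 1)*(-5) = -6*(-5) = 30)
((Y + 8) + V)² = ((-6 + 8) + 30)² = (2 + 30)² = 32² = 1024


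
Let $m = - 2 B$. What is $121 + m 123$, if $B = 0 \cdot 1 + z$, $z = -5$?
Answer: $1351$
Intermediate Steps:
$B = -5$ ($B = 0 \cdot 1 - 5 = 0 - 5 = -5$)
$m = 10$ ($m = \left(-2\right) \left(-5\right) = 10$)
$121 + m 123 = 121 + 10 \cdot 123 = 121 + 1230 = 1351$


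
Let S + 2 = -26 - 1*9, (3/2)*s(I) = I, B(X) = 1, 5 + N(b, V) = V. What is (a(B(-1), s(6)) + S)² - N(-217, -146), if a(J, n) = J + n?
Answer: 1175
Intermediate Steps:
N(b, V) = -5 + V
s(I) = 2*I/3
S = -37 (S = -2 + (-26 - 1*9) = -2 + (-26 - 9) = -2 - 35 = -37)
(a(B(-1), s(6)) + S)² - N(-217, -146) = ((1 + (⅔)*6) - 37)² - (-5 - 146) = ((1 + 4) - 37)² - 1*(-151) = (5 - 37)² + 151 = (-32)² + 151 = 1024 + 151 = 1175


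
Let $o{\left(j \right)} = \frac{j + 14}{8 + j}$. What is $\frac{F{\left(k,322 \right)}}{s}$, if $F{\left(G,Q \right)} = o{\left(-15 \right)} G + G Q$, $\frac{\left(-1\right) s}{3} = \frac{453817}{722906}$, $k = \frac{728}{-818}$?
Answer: $\frac{6520612120}{42833343} \approx 152.23$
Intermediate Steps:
$k = - \frac{364}{409}$ ($k = 728 \left(- \frac{1}{818}\right) = - \frac{364}{409} \approx -0.88998$)
$o{\left(j \right)} = \frac{14 + j}{8 + j}$
$s = - \frac{1361451}{722906}$ ($s = - 3 \cdot \frac{453817}{722906} = - 3 \cdot 453817 \cdot \frac{1}{722906} = \left(-3\right) \frac{453817}{722906} = - \frac{1361451}{722906} \approx -1.8833$)
$F{\left(G,Q \right)} = \frac{G}{7} + G Q$ ($F{\left(G,Q \right)} = \frac{14 - 15}{8 - 15} G + G Q = \frac{1}{-7} \left(-1\right) G + G Q = \left(- \frac{1}{7}\right) \left(-1\right) G + G Q = \frac{G}{7} + G Q$)
$\frac{F{\left(k,322 \right)}}{s} = \frac{\left(- \frac{364}{409}\right) \left(\frac{1}{7} + 322\right)}{- \frac{1361451}{722906}} = \left(- \frac{364}{409}\right) \frac{2255}{7} \left(- \frac{722906}{1361451}\right) = \left(- \frac{117260}{409}\right) \left(- \frac{722906}{1361451}\right) = \frac{6520612120}{42833343}$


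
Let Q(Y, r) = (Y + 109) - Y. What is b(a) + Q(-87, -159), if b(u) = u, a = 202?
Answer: 311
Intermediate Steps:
Q(Y, r) = 109 (Q(Y, r) = (109 + Y) - Y = 109)
b(a) + Q(-87, -159) = 202 + 109 = 311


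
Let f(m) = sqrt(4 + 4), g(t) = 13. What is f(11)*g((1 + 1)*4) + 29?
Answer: 29 + 26*sqrt(2) ≈ 65.770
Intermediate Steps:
f(m) = 2*sqrt(2) (f(m) = sqrt(8) = 2*sqrt(2))
f(11)*g((1 + 1)*4) + 29 = (2*sqrt(2))*13 + 29 = 26*sqrt(2) + 29 = 29 + 26*sqrt(2)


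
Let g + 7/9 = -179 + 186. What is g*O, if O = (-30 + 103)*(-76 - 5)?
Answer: -36792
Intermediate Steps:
g = 56/9 (g = -7/9 + (-179 + 186) = -7/9 + 7 = 56/9 ≈ 6.2222)
O = -5913 (O = 73*(-81) = -5913)
g*O = (56/9)*(-5913) = -36792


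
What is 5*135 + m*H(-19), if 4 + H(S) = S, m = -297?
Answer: 7506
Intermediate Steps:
H(S) = -4 + S
5*135 + m*H(-19) = 5*135 - 297*(-4 - 19) = 675 - 297*(-23) = 675 + 6831 = 7506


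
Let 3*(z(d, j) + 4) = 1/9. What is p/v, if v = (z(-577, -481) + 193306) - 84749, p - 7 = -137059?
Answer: -925101/732733 ≈ -1.2625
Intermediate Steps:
p = -137052 (p = 7 - 137059 = -137052)
z(d, j) = -107/27 (z(d, j) = -4 + (⅓)/9 = -4 + (⅓)*(⅑) = -4 + 1/27 = -107/27)
v = 2930932/27 (v = (-107/27 + 193306) - 84749 = 5219155/27 - 84749 = 2930932/27 ≈ 1.0855e+5)
p/v = -137052/2930932/27 = -137052*27/2930932 = -925101/732733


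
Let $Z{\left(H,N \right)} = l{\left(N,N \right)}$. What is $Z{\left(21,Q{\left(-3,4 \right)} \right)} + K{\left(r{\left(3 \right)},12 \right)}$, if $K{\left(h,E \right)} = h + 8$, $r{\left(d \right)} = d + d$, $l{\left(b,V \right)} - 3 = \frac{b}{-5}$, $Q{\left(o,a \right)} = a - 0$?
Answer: $\frac{81}{5} \approx 16.2$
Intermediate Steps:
$Q{\left(o,a \right)} = a$ ($Q{\left(o,a \right)} = a + 0 = a$)
$l{\left(b,V \right)} = 3 - \frac{b}{5}$ ($l{\left(b,V \right)} = 3 + \frac{b}{-5} = 3 + b \left(- \frac{1}{5}\right) = 3 - \frac{b}{5}$)
$Z{\left(H,N \right)} = 3 - \frac{N}{5}$
$r{\left(d \right)} = 2 d$
$K{\left(h,E \right)} = 8 + h$
$Z{\left(21,Q{\left(-3,4 \right)} \right)} + K{\left(r{\left(3 \right)},12 \right)} = \left(3 - \frac{4}{5}\right) + \left(8 + 2 \cdot 3\right) = \left(3 - \frac{4}{5}\right) + \left(8 + 6\right) = \frac{11}{5} + 14 = \frac{81}{5}$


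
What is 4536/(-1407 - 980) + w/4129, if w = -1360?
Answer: -3139352/1407989 ≈ -2.2297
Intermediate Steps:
4536/(-1407 - 980) + w/4129 = 4536/(-1407 - 980) - 1360/4129 = 4536/(-2387) - 1360*1/4129 = 4536*(-1/2387) - 1360/4129 = -648/341 - 1360/4129 = -3139352/1407989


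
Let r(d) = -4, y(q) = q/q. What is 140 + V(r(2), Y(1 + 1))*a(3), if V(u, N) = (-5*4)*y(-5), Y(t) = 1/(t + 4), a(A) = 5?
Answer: 40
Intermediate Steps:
Y(t) = 1/(4 + t)
y(q) = 1
V(u, N) = -20 (V(u, N) = -5*4*1 = -20*1 = -20)
140 + V(r(2), Y(1 + 1))*a(3) = 140 - 20*5 = 140 - 100 = 40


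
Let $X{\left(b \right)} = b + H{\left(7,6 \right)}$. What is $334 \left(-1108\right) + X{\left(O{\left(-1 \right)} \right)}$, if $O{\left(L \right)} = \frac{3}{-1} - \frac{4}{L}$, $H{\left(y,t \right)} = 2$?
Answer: $-370069$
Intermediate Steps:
$O{\left(L \right)} = -3 - \frac{4}{L}$ ($O{\left(L \right)} = 3 \left(-1\right) - \frac{4}{L} = -3 - \frac{4}{L}$)
$X{\left(b \right)} = 2 + b$ ($X{\left(b \right)} = b + 2 = 2 + b$)
$334 \left(-1108\right) + X{\left(O{\left(-1 \right)} \right)} = 334 \left(-1108\right) + \left(2 - \left(3 + \frac{4}{-1}\right)\right) = -370072 + \left(2 - -1\right) = -370072 + \left(2 + \left(-3 + 4\right)\right) = -370072 + \left(2 + 1\right) = -370072 + 3 = -370069$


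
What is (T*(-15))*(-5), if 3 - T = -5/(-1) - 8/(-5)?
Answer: -270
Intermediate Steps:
T = -18/5 (T = 3 - (-5/(-1) - 8/(-5)) = 3 - (-5*(-1) - 8*(-1/5)) = 3 - (5 + 8/5) = 3 - 1*33/5 = 3 - 33/5 = -18/5 ≈ -3.6000)
(T*(-15))*(-5) = -18/5*(-15)*(-5) = 54*(-5) = -270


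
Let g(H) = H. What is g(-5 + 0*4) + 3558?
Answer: 3553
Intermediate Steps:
g(-5 + 0*4) + 3558 = (-5 + 0*4) + 3558 = (-5 + 0) + 3558 = -5 + 3558 = 3553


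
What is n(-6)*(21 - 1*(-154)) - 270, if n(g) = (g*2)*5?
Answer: -10770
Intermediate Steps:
n(g) = 10*g (n(g) = (2*g)*5 = 10*g)
n(-6)*(21 - 1*(-154)) - 270 = (10*(-6))*(21 - 1*(-154)) - 270 = -60*(21 + 154) - 270 = -60*175 - 270 = -10500 - 270 = -10770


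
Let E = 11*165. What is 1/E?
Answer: 1/1815 ≈ 0.00055096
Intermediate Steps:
E = 1815
1/E = 1/1815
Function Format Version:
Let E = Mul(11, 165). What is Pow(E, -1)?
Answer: Rational(1, 1815) ≈ 0.00055096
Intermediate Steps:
E = 1815
Pow(E, -1) = Pow(1815, -1) = Rational(1, 1815)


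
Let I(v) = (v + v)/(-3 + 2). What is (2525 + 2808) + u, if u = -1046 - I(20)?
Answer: 4327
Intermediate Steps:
I(v) = -2*v (I(v) = (2*v)/(-1) = (2*v)*(-1) = -2*v)
u = -1006 (u = -1046 - (-2)*20 = -1046 - 1*(-40) = -1046 + 40 = -1006)
(2525 + 2808) + u = (2525 + 2808) - 1006 = 5333 - 1006 = 4327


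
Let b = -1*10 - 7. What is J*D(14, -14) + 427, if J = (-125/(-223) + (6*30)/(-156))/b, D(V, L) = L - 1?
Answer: 21018041/49283 ≈ 426.48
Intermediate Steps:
D(V, L) = -1 + L
b = -17 (b = -10 - 7 = -17)
J = 1720/49283 (J = (-125/(-223) + (6*30)/(-156))/(-17) = (-125*(-1/223) + 180*(-1/156))*(-1/17) = (125/223 - 15/13)*(-1/17) = -1720/2899*(-1/17) = 1720/49283 ≈ 0.034900)
J*D(14, -14) + 427 = 1720*(-1 - 14)/49283 + 427 = (1720/49283)*(-15) + 427 = -25800/49283 + 427 = 21018041/49283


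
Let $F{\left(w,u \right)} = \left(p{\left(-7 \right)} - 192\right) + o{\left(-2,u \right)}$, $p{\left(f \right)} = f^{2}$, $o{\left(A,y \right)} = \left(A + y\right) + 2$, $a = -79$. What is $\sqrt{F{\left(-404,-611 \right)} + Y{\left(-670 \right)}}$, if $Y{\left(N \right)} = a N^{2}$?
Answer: $i \sqrt{35463854} \approx 5955.2 i$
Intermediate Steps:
$o{\left(A,y \right)} = 2 + A + y$
$F{\left(w,u \right)} = -143 + u$ ($F{\left(w,u \right)} = \left(\left(-7\right)^{2} - 192\right) + \left(2 - 2 + u\right) = \left(49 - 192\right) + u = -143 + u$)
$Y{\left(N \right)} = - 79 N^{2}$
$\sqrt{F{\left(-404,-611 \right)} + Y{\left(-670 \right)}} = \sqrt{\left(-143 - 611\right) - 79 \left(-670\right)^{2}} = \sqrt{-754 - 35463100} = \sqrt{-35463854} = i \sqrt{35463854}$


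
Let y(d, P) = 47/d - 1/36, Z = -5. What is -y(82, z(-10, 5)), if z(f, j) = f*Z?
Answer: -805/1476 ≈ -0.54539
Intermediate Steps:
z(f, j) = -5*f (z(f, j) = f*(-5) = -5*f)
y(d, P) = -1/36 + 47/d (y(d, P) = 47/d - 1*1/36 = 47/d - 1/36 = -1/36 + 47/d)
-y(82, z(-10, 5)) = -(1692 - 1*82)/(36*82) = -(1692 - 82)/(36*82) = -1610/(36*82) = -1*805/1476 = -805/1476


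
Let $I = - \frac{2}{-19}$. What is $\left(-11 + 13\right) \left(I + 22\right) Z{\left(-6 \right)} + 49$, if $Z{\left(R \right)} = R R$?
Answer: $\frac{31171}{19} \approx 1640.6$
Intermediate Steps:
$I = \frac{2}{19}$ ($I = \left(-2\right) \left(- \frac{1}{19}\right) = \frac{2}{19} \approx 0.10526$)
$Z{\left(R \right)} = R^{2}$
$\left(-11 + 13\right) \left(I + 22\right) Z{\left(-6 \right)} + 49 = \left(-11 + 13\right) \left(\frac{2}{19} + 22\right) \left(-6\right)^{2} + 49 = 2 \cdot \frac{420}{19} \cdot 36 + 49 = \frac{840}{19} \cdot 36 + 49 = \frac{30240}{19} + 49 = \frac{31171}{19}$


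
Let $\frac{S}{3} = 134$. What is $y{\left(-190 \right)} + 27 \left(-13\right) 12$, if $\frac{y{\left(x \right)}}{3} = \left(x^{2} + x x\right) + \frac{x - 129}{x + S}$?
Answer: $\frac{45025299}{212} \approx 2.1238 \cdot 10^{5}$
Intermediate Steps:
$S = 402$ ($S = 3 \cdot 134 = 402$)
$y{\left(x \right)} = 6 x^{2} + \frac{3 \left(-129 + x\right)}{402 + x}$ ($y{\left(x \right)} = 3 \left(\left(x^{2} + x x\right) + \frac{x - 129}{x + 402}\right) = 3 \left(\left(x^{2} + x^{2}\right) + \frac{-129 + x}{402 + x}\right) = 3 \left(2 x^{2} + \frac{-129 + x}{402 + x}\right) = 6 x^{2} + \frac{3 \left(-129 + x\right)}{402 + x}$)
$y{\left(-190 \right)} + 27 \left(-13\right) 12 = \frac{3 \left(-129 - 190 + 2 \left(-190\right)^{3} + 804 \left(-190\right)^{2}\right)}{402 - 190} + 27 \left(-13\right) 12 = \frac{3 \left(-129 - 190 + 2 \left(-6859000\right) + 804 \cdot 36100\right)}{212} - 4212 = 3 \cdot \frac{1}{212} \left(-129 - 190 - 13718000 + 29024400\right) - 4212 = 3 \cdot \frac{1}{212} \cdot 15306081 - 4212 = \frac{45918243}{212} - 4212 = \frac{45025299}{212}$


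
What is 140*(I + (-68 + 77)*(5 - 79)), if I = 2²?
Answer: -92680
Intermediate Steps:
I = 4
140*(I + (-68 + 77)*(5 - 79)) = 140*(4 + (-68 + 77)*(5 - 79)) = 140*(4 + 9*(-74)) = 140*(4 - 666) = 140*(-662) = -92680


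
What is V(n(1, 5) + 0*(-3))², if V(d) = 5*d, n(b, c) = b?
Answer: 25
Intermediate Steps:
V(n(1, 5) + 0*(-3))² = (5*(1 + 0*(-3)))² = (5*(1 + 0))² = (5*1)² = 5² = 25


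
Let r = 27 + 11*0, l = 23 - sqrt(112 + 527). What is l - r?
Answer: -4 - 3*sqrt(71) ≈ -29.278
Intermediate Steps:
l = 23 - 3*sqrt(71) (l = 23 - sqrt(639) = 23 - 3*sqrt(71) ≈ -2.2785)
r = 27 (r = 27 + 0 = 27)
l - r = (23 - 3*sqrt(71)) - 1*27 = (23 - 3*sqrt(71)) - 27 = -4 - 3*sqrt(71)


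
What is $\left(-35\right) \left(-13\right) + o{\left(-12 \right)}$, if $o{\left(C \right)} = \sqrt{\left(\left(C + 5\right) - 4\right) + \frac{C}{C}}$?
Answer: $455 + i \sqrt{10} \approx 455.0 + 3.1623 i$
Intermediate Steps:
$o{\left(C \right)} = \sqrt{2 + C}$ ($o{\left(C \right)} = \sqrt{\left(\left(5 + C\right) - 4\right) + 1} = \sqrt{\left(1 + C\right) + 1} = \sqrt{2 + C}$)
$\left(-35\right) \left(-13\right) + o{\left(-12 \right)} = \left(-35\right) \left(-13\right) + \sqrt{2 - 12} = 455 + \sqrt{-10} = 455 + i \sqrt{10}$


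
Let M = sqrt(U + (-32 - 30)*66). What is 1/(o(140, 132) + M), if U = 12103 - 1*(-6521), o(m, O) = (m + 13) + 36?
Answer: 9/1009 - 2*sqrt(3633)/21189 ≈ 0.0032305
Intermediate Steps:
o(m, O) = 49 + m (o(m, O) = (13 + m) + 36 = 49 + m)
U = 18624 (U = 12103 + 6521 = 18624)
M = 2*sqrt(3633) (M = sqrt(18624 + (-32 - 30)*66) = sqrt(18624 - 62*66) = sqrt(18624 - 4092) = sqrt(14532) = 2*sqrt(3633) ≈ 120.55)
1/(o(140, 132) + M) = 1/((49 + 140) + 2*sqrt(3633)) = 1/(189 + 2*sqrt(3633))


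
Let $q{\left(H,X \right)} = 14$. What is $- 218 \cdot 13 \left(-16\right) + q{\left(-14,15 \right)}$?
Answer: $45358$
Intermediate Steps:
$- 218 \cdot 13 \left(-16\right) + q{\left(-14,15 \right)} = - 218 \cdot 13 \left(-16\right) + 14 = \left(-218\right) \left(-208\right) + 14 = 45344 + 14 = 45358$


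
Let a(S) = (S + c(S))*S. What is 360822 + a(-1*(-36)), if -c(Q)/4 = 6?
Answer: 361254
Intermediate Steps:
c(Q) = -24 (c(Q) = -4*6 = -24)
a(S) = S*(-24 + S) (a(S) = (S - 24)*S = (-24 + S)*S = S*(-24 + S))
360822 + a(-1*(-36)) = 360822 + (-1*(-36))*(-24 - 1*(-36)) = 360822 + 36*(-24 + 36) = 360822 + 36*12 = 360822 + 432 = 361254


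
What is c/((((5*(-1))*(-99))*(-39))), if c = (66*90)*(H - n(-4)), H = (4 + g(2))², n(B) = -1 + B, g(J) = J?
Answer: -164/13 ≈ -12.615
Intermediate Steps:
H = 36 (H = (4 + 2)² = 6² = 36)
c = 243540 (c = (66*90)*(36 - (-1 - 4)) = 5940*(36 - 1*(-5)) = 5940*(36 + 5) = 5940*41 = 243540)
c/((((5*(-1))*(-99))*(-39))) = 243540/((((5*(-1))*(-99))*(-39))) = 243540/((-5*(-99)*(-39))) = 243540/((495*(-39))) = 243540/(-19305) = 243540*(-1/19305) = -164/13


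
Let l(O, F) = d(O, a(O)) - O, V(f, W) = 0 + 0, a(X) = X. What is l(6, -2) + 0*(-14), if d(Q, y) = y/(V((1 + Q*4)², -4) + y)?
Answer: -5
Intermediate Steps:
V(f, W) = 0
d(Q, y) = 1 (d(Q, y) = y/(0 + y) = y/y = 1)
l(O, F) = 1 - O
l(6, -2) + 0*(-14) = (1 - 1*6) + 0*(-14) = (1 - 6) + 0 = -5 + 0 = -5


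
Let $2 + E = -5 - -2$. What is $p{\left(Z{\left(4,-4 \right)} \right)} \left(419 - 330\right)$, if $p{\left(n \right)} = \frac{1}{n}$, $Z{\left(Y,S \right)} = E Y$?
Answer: $- \frac{89}{20} \approx -4.45$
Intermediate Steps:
$E = -5$ ($E = -2 - 3 = -5$)
$Z{\left(Y,S \right)} = - 5 Y$
$p{\left(Z{\left(4,-4 \right)} \right)} \left(419 - 330\right) = \frac{419 - 330}{\left(-5\right) 4} = \frac{1}{-20} \cdot 89 = \left(- \frac{1}{20}\right) 89 = - \frac{89}{20}$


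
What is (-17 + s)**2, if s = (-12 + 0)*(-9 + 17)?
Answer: 12769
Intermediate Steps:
s = -96 (s = -12*8 = -96)
(-17 + s)**2 = (-17 - 96)**2 = (-113)**2 = 12769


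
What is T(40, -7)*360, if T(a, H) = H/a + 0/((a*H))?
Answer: -63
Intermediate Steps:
T(a, H) = H/a (T(a, H) = H/a + 0/((H*a)) = H/a + 0*(1/(H*a)) = H/a + 0 = H/a)
T(40, -7)*360 = -7/40*360 = -63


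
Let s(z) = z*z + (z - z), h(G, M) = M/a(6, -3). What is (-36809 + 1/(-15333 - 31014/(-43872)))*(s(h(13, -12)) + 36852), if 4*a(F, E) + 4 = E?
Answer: -2487064089482653220/1831125541 ≈ -1.3582e+9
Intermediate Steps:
a(F, E) = -1 + E/4
h(G, M) = -4*M/7 (h(G, M) = M/(-1 + (¼)*(-3)) = M/(-1 - ¾) = M/(-7/4) = M*(-4/7) = -4*M/7)
s(z) = z² (s(z) = z² + 0 = z²)
(-36809 + 1/(-15333 - 31014/(-43872)))*(s(h(13, -12)) + 36852) = (-36809 + 1/(-15333 - 31014/(-43872)))*((-4/7*(-12))² + 36852) = (-36809 + 1/(-15333 - 31014*(-1/43872)))*((48/7)² + 36852) = (-36809 + 1/(-15333 + 5169/7312))*(2304/49 + 36852) = (-36809 + 1/(-112109727/7312))*(1808052/49) = (-36809 - 7312/112109727)*(1808052/49) = -4126646948455/112109727*1808052/49 = -2487064089482653220/1831125541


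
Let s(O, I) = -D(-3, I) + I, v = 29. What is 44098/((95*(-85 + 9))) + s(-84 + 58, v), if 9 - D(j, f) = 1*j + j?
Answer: 28491/3610 ≈ 7.8922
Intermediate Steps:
D(j, f) = 9 - 2*j (D(j, f) = 9 - (1*j + j) = 9 - (j + j) = 9 - 2*j)
s(O, I) = -15 + I (s(O, I) = -(9 - 2*(-3)) + I = -(9 + 6) + I = -1*15 + I = -15 + I)
44098/((95*(-85 + 9))) + s(-84 + 58, v) = 44098/((95*(-85 + 9))) + (-15 + 29) = 44098/((95*(-76))) + 14 = 44098/(-7220) + 14 = 44098*(-1/7220) + 14 = -22049/3610 + 14 = 28491/3610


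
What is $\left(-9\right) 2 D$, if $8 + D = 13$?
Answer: $-90$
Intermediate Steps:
$D = 5$ ($D = -8 + 13 = 5$)
$\left(-9\right) 2 D = \left(-9\right) 2 \cdot 5 = \left(-18\right) 5 = -90$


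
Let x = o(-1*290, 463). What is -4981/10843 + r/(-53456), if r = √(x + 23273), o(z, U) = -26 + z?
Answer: -4981/10843 - √22957/53456 ≈ -0.46221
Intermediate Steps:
x = -316 (x = -26 - 1*290 = -26 - 290 = -316)
r = √22957 (r = √(-316 + 23273) = √22957 ≈ 151.52)
-4981/10843 + r/(-53456) = -4981/10843 + √22957/(-53456) = -4981*1/10843 + √22957*(-1/53456) = -4981/10843 - √22957/53456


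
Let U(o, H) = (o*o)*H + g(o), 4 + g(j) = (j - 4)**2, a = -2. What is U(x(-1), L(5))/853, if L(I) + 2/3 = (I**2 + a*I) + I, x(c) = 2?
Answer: 232/2559 ≈ 0.090660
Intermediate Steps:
g(j) = -4 + (-4 + j)**2 (g(j) = -4 + (j - 4)**2 = -4 + (-4 + j)**2)
L(I) = -2/3 + I**2 - I (L(I) = -2/3 + ((I**2 - 2*I) + I) = -2/3 + (I**2 - I) = -2/3 + I**2 - I)
U(o, H) = -4 + (-4 + o)**2 + H*o**2 (U(o, H) = (o*o)*H + (-4 + (-4 + o)**2) = o**2*H + (-4 + (-4 + o)**2) = H*o**2 + (-4 + (-4 + o)**2) = -4 + (-4 + o)**2 + H*o**2)
U(x(-1), L(5))/853 = (-4 + (-4 + 2)**2 + (-2/3 + 5**2 - 1*5)*2**2)/853 = (-4 + (-2)**2 + (-2/3 + 25 - 5)*4)*(1/853) = (-4 + 4 + (58/3)*4)*(1/853) = (-4 + 4 + 232/3)*(1/853) = (232/3)*(1/853) = 232/2559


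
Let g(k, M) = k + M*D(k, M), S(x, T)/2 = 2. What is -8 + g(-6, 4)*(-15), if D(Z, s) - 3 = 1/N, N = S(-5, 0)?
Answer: -113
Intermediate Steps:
S(x, T) = 4 (S(x, T) = 2*2 = 4)
N = 4
D(Z, s) = 13/4 (D(Z, s) = 3 + 1/4 = 3 + ¼ = 13/4)
g(k, M) = k + 13*M/4 (g(k, M) = k + M*(13/4) = k + 13*M/4)
-8 + g(-6, 4)*(-15) = -8 + (-6 + (13/4)*4)*(-15) = -8 + (-6 + 13)*(-15) = -8 + 7*(-15) = -8 - 105 = -113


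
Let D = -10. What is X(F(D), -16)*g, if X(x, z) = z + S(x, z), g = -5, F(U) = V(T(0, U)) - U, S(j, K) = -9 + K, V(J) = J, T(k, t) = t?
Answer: 205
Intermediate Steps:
F(U) = 0 (F(U) = U - U = 0)
X(x, z) = -9 + 2*z (X(x, z) = z + (-9 + z) = -9 + 2*z)
X(F(D), -16)*g = (-9 + 2*(-16))*(-5) = (-9 - 32)*(-5) = -41*(-5) = 205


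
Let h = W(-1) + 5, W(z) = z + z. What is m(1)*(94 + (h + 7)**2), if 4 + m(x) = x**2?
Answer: -582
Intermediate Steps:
W(z) = 2*z
h = 3 (h = 2*(-1) + 5 = -2 + 5 = 3)
m(x) = -4 + x**2
m(1)*(94 + (h + 7)**2) = (-4 + 1**2)*(94 + (3 + 7)**2) = (-4 + 1)*(94 + 10**2) = -3*(94 + 100) = -3*194 = -582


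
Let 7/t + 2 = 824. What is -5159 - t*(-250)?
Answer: -2119474/411 ≈ -5156.9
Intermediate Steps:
t = 7/822 (t = 7/(-2 + 824) = 7/822 ≈ 0.0085158)
-5159 - t*(-250) = -5159 - 7*(-250)/822 = -5159 - 1*(-875/411) = -5159 + 875/411 = -2119474/411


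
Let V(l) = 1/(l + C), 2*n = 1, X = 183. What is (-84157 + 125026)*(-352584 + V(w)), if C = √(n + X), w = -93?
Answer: -243971577904410/16931 - 40869*√734/16931 ≈ -1.4410e+10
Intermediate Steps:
n = ½ (n = (½)*1 = ½ ≈ 0.50000)
C = √734/2 (C = √(½ + 183) = √(367/2) = √734/2 ≈ 13.546)
V(l) = 1/(l + √734/2)
(-84157 + 125026)*(-352584 + V(w)) = (-84157 + 125026)*(-352584 + 2/(√734 + 2*(-93))) = 40869*(-352584 + 2/(√734 - 186)) = 40869*(-352584 + 2/(-186 + √734)) = -14409755496 + 81738/(-186 + √734)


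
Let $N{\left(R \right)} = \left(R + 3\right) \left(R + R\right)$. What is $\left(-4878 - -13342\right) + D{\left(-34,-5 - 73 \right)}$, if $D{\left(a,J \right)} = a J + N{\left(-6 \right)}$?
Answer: $11152$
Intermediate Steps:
$N{\left(R \right)} = 2 R \left(3 + R\right)$ ($N{\left(R \right)} = \left(3 + R\right) 2 R = 2 R \left(3 + R\right)$)
$D{\left(a,J \right)} = 36 + J a$ ($D{\left(a,J \right)} = a J + 2 \left(-6\right) \left(3 - 6\right) = J a + 2 \left(-6\right) \left(-3\right) = J a + 36 = 36 + J a$)
$\left(-4878 - -13342\right) + D{\left(-34,-5 - 73 \right)} = \left(-4878 - -13342\right) + \left(36 + \left(-5 - 73\right) \left(-34\right)\right) = \left(-4878 + 13342\right) + \left(36 + \left(-5 - 73\right) \left(-34\right)\right) = 8464 + \left(36 - -2652\right) = 8464 + \left(36 + 2652\right) = 8464 + 2688 = 11152$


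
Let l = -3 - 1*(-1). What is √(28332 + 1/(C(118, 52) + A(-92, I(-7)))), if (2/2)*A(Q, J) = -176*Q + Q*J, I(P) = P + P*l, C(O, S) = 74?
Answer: √6914336333110/15622 ≈ 168.32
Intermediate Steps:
l = -2 (l = -3 + 1 = -2)
I(P) = -P (I(P) = P + P*(-2) = P - 2*P = -P)
A(Q, J) = -176*Q + J*Q (A(Q, J) = -176*Q + Q*J = -176*Q + J*Q)
√(28332 + 1/(C(118, 52) + A(-92, I(-7)))) = √(28332 + 1/(74 - 92*(-176 - 1*(-7)))) = √(28332 + 1/(74 - 92*(-176 + 7))) = √(28332 + 1/(74 - 92*(-169))) = √(28332 + 1/(74 + 15548)) = √(28332 + 1/15622) = √(442602505/15622) = √6914336333110/15622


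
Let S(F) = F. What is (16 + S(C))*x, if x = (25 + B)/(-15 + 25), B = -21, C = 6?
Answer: 44/5 ≈ 8.8000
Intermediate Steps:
x = 2/5 (x = (25 - 21)/(-15 + 25) = 4/10 = 4*(1/10) = 2/5 ≈ 0.40000)
(16 + S(C))*x = (16 + 6)*(2/5) = 22*(2/5) = 44/5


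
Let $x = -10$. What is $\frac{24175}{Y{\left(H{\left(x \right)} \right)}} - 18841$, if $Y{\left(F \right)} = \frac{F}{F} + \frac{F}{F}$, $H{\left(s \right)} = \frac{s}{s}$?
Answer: $- \frac{13507}{2} \approx -6753.5$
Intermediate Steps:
$H{\left(s \right)} = 1$
$Y{\left(F \right)} = 2$ ($Y{\left(F \right)} = 1 + 1 = 2$)
$\frac{24175}{Y{\left(H{\left(x \right)} \right)}} - 18841 = \frac{24175}{2} - 18841 = - \frac{13507}{2}$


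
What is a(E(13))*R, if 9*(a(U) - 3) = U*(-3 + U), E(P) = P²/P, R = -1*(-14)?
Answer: 2198/9 ≈ 244.22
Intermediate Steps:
R = 14
E(P) = P
a(U) = 3 + U*(-3 + U)/9 (a(U) = 3 + (U*(-3 + U))/9 = 3 + U*(-3 + U)/9)
a(E(13))*R = (3 - ⅓*13 + (⅑)*13²)*14 = (3 - 13/3 + (⅑)*169)*14 = (3 - 13/3 + 169/9)*14 = (157/9)*14 = 2198/9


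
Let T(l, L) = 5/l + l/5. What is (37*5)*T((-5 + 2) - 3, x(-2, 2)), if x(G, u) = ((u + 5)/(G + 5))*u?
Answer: -2257/6 ≈ -376.17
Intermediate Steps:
x(G, u) = u*(5 + u)/(5 + G) (x(G, u) = ((5 + u)/(5 + G))*u = u*(5 + u)/(5 + G))
T(l, L) = 5/l + l/5 (T(l, L) = 5/l + l*(1/5) = 5/l + l/5)
(37*5)*T((-5 + 2) - 3, x(-2, 2)) = (37*5)*(5/((-5 + 2) - 3) + ((-5 + 2) - 3)/5) = 185*(5/(-3 - 3) + (-3 - 3)/5) = 185*(5/(-6) + (1/5)*(-6)) = 185*(5*(-1/6) - 6/5) = 185*(-5/6 - 6/5) = 185*(-61/30) = -2257/6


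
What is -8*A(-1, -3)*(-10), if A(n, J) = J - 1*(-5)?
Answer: 160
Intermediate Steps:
A(n, J) = 5 + J (A(n, J) = J + 5 = 5 + J)
-8*A(-1, -3)*(-10) = -8*(5 - 3)*(-10) = -8*2*(-10) = -16*(-10) = 160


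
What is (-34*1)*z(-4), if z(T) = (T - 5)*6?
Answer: 1836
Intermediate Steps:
z(T) = -30 + 6*T (z(T) = (-5 + T)*6 = -30 + 6*T)
(-34*1)*z(-4) = (-34*1)*(-30 + 6*(-4)) = -34*(-30 - 24) = -34*(-54) = 1836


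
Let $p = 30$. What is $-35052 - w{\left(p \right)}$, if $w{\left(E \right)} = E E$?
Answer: $-35952$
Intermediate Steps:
$w{\left(E \right)} = E^{2}$
$-35052 - w{\left(p \right)} = -35052 - 30^{2} = -35052 - 900 = -35952$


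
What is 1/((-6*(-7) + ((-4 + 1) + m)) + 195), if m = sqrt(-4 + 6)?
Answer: 117/27377 - sqrt(2)/54754 ≈ 0.0042478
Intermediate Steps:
m = sqrt(2) ≈ 1.4142
1/((-6*(-7) + ((-4 + 1) + m)) + 195) = 1/((-6*(-7) + ((-4 + 1) + sqrt(2))) + 195) = 1/((42 + (-3 + sqrt(2))) + 195) = 1/((39 + sqrt(2)) + 195) = 1/(234 + sqrt(2))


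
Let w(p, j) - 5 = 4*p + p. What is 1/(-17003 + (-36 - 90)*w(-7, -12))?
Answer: -1/13223 ≈ -7.5626e-5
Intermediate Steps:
w(p, j) = 5 + 5*p (w(p, j) = 5 + (4*p + p) = 5 + 5*p)
1/(-17003 + (-36 - 90)*w(-7, -12)) = 1/(-17003 + (-36 - 90)*(5 + 5*(-7))) = 1/(-17003 - 126*(5 - 35)) = 1/(-17003 - 126*(-30)) = 1/(-17003 + 3780) = 1/(-13223) = -1/13223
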